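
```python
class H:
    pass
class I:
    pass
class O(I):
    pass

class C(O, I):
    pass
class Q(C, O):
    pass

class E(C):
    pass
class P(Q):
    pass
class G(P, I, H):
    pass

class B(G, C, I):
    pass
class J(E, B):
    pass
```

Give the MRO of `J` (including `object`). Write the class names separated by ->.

L[J] = J + merge(L[E], L[B], [E B])
  take E:  [E C O I object] + [B G P Q C O I H object] + [E B]
  take B:  [C O I object] + [B G P Q C O I H object] + [B]
  take G:  [C O I object] + [G P Q C O I H object]
  take P:  [C O I object] + [P Q C O I H object]
  take Q:  [C O I object] + [Q C O I H object]
  take C:  [C O I object] + [C O I H object]
  take O:  [O I object] + [O I H object]
  take I:  [I object] + [I H object]
  take H:  [object] + [H object]
  take object:  [object] + [object]

J -> E -> B -> G -> P -> Q -> C -> O -> I -> H -> object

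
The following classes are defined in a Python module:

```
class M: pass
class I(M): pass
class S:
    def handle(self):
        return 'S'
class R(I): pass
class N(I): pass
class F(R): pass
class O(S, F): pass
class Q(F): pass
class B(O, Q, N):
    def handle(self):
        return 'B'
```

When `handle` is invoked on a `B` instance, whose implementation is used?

B

L[B] = B + merge(L[O], L[Q], L[N], [O Q N])
  take O:  [O S F R I M object] + [Q F R I M object] + [N I M object] + [O Q N]
  take S:  [S F R I M object] + [Q F R I M object] + [N I M object] + [Q N]
  take Q:  [F R I M object] + [Q F R I M object] + [N I M object] + [Q N]
  take F:  [F R I M object] + [F R I M object] + [N I M object] + [N]
  take R:  [R I M object] + [R I M object] + [N I M object] + [N]
  take N:  [I M object] + [I M object] + [N I M object] + [N]
  take I:  [I M object] + [I M object] + [I M object]
  take M:  [M object] + [M object] + [M object]
  take object:  [object] + [object] + [object]
MRO: B O S Q F R N I M object
handle is defined in: B, S. First along the MRO is B.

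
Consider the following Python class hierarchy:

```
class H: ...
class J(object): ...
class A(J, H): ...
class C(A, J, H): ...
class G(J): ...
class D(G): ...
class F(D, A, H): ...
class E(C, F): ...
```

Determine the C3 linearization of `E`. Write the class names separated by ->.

E -> C -> F -> D -> G -> A -> J -> H -> object

L[E] = E + merge(L[C], L[F], [C F])
  take C:  [C A J H object] + [F D G A J H object] + [C F]
  take F:  [A J H object] + [F D G A J H object] + [F]
  take D:  [A J H object] + [D G A J H object]
  take G:  [A J H object] + [G A J H object]
  take A:  [A J H object] + [A J H object]
  take J:  [J H object] + [J H object]
  take H:  [H object] + [H object]
  take object:  [object] + [object]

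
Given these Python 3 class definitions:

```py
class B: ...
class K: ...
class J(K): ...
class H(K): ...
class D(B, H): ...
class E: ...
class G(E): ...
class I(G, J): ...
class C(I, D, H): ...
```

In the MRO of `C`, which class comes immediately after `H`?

K

L[C] = C + merge(L[I], L[D], L[H], [I D H])
  take I:  [I G E J K object] + [D B H K object] + [H K object] + [I D H]
  take G:  [G E J K object] + [D B H K object] + [H K object] + [D H]
  take E:  [E J K object] + [D B H K object] + [H K object] + [D H]
  take J:  [J K object] + [D B H K object] + [H K object] + [D H]
  take D:  [K object] + [D B H K object] + [H K object] + [D H]
  take B:  [K object] + [B H K object] + [H K object] + [H]
  take H:  [K object] + [H K object] + [H K object] + [H]
  take K:  [K object] + [K object] + [K object]
  take object:  [object] + [object] + [object]
MRO: C I G E J D B H K object
H is at position 7; next is K.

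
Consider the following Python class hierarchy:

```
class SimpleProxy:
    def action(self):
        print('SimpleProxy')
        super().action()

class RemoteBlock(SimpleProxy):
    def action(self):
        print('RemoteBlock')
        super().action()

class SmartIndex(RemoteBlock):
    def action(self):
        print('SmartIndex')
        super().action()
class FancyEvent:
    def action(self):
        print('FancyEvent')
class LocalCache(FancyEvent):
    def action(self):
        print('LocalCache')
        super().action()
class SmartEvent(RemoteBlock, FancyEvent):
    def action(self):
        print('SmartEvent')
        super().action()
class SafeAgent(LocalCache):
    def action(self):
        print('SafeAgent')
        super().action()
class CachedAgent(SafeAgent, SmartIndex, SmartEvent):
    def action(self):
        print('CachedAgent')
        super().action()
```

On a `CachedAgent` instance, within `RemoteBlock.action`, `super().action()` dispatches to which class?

SimpleProxy

L[CachedAgent] = CachedAgent + merge(L[SafeAgent], L[SmartIndex], L[SmartEvent], [SafeAgent SmartIndex SmartEvent])
  take SafeAgent:  [SafeAgent LocalCache FancyEvent object] + [SmartIndex RemoteBlock SimpleProxy object] + [SmartEvent RemoteBlock SimpleProxy FancyEvent object] + [SafeAgent SmartIndex SmartEvent]
  take LocalCache:  [LocalCache FancyEvent object] + [SmartIndex RemoteBlock SimpleProxy object] + [SmartEvent RemoteBlock SimpleProxy FancyEvent object] + [SmartIndex SmartEvent]
  take SmartIndex:  [FancyEvent object] + [SmartIndex RemoteBlock SimpleProxy object] + [SmartEvent RemoteBlock SimpleProxy FancyEvent object] + [SmartIndex SmartEvent]
  take SmartEvent:  [FancyEvent object] + [RemoteBlock SimpleProxy object] + [SmartEvent RemoteBlock SimpleProxy FancyEvent object] + [SmartEvent]
  take RemoteBlock:  [FancyEvent object] + [RemoteBlock SimpleProxy object] + [RemoteBlock SimpleProxy FancyEvent object]
  take SimpleProxy:  [FancyEvent object] + [SimpleProxy object] + [SimpleProxy FancyEvent object]
  take FancyEvent:  [FancyEvent object] + [object] + [FancyEvent object]
  take object:  [object] + [object] + [object]
MRO: CachedAgent SafeAgent LocalCache SmartIndex SmartEvent RemoteBlock SimpleProxy FancyEvent object
super() in RemoteBlock.action on a CachedAgent instance goes to the class after RemoteBlock in CachedAgent's MRO: SimpleProxy.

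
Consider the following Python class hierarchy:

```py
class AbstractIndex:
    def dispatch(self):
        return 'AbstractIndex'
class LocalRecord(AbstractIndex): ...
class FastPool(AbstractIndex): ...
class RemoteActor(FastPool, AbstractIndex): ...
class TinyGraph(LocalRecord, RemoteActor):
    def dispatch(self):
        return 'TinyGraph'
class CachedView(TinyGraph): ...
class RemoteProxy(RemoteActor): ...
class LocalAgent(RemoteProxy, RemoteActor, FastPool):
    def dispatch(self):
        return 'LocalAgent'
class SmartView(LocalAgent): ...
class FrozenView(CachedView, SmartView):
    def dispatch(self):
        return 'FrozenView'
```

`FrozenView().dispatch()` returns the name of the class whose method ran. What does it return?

L[FrozenView] = FrozenView + merge(L[CachedView], L[SmartView], [CachedView SmartView])
  take CachedView:  [CachedView TinyGraph LocalRecord RemoteActor FastPool AbstractIndex object] + [SmartView LocalAgent RemoteProxy RemoteActor FastPool AbstractIndex object] + [CachedView SmartView]
  take TinyGraph:  [TinyGraph LocalRecord RemoteActor FastPool AbstractIndex object] + [SmartView LocalAgent RemoteProxy RemoteActor FastPool AbstractIndex object] + [SmartView]
  take LocalRecord:  [LocalRecord RemoteActor FastPool AbstractIndex object] + [SmartView LocalAgent RemoteProxy RemoteActor FastPool AbstractIndex object] + [SmartView]
  take SmartView:  [RemoteActor FastPool AbstractIndex object] + [SmartView LocalAgent RemoteProxy RemoteActor FastPool AbstractIndex object] + [SmartView]
  take LocalAgent:  [RemoteActor FastPool AbstractIndex object] + [LocalAgent RemoteProxy RemoteActor FastPool AbstractIndex object]
  take RemoteProxy:  [RemoteActor FastPool AbstractIndex object] + [RemoteProxy RemoteActor FastPool AbstractIndex object]
  take RemoteActor:  [RemoteActor FastPool AbstractIndex object] + [RemoteActor FastPool AbstractIndex object]
  take FastPool:  [FastPool AbstractIndex object] + [FastPool AbstractIndex object]
  take AbstractIndex:  [AbstractIndex object] + [AbstractIndex object]
  take object:  [object] + [object]
MRO: FrozenView CachedView TinyGraph LocalRecord SmartView LocalAgent RemoteProxy RemoteActor FastPool AbstractIndex object
dispatch is defined in: AbstractIndex, FrozenView, LocalAgent, TinyGraph. First along the MRO is FrozenView.

FrozenView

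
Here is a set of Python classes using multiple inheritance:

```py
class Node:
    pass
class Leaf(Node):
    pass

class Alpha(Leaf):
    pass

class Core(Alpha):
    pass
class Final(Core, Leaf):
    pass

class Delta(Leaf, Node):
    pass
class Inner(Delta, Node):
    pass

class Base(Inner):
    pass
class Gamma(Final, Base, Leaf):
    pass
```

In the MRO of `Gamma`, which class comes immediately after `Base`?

Inner

L[Gamma] = Gamma + merge(L[Final], L[Base], L[Leaf], [Final Base Leaf])
  take Final:  [Final Core Alpha Leaf Node object] + [Base Inner Delta Leaf Node object] + [Leaf Node object] + [Final Base Leaf]
  take Core:  [Core Alpha Leaf Node object] + [Base Inner Delta Leaf Node object] + [Leaf Node object] + [Base Leaf]
  take Alpha:  [Alpha Leaf Node object] + [Base Inner Delta Leaf Node object] + [Leaf Node object] + [Base Leaf]
  take Base:  [Leaf Node object] + [Base Inner Delta Leaf Node object] + [Leaf Node object] + [Base Leaf]
  take Inner:  [Leaf Node object] + [Inner Delta Leaf Node object] + [Leaf Node object] + [Leaf]
  take Delta:  [Leaf Node object] + [Delta Leaf Node object] + [Leaf Node object] + [Leaf]
  take Leaf:  [Leaf Node object] + [Leaf Node object] + [Leaf Node object] + [Leaf]
  take Node:  [Node object] + [Node object] + [Node object]
  take object:  [object] + [object] + [object]
MRO: Gamma Final Core Alpha Base Inner Delta Leaf Node object
Base is at position 4; next is Inner.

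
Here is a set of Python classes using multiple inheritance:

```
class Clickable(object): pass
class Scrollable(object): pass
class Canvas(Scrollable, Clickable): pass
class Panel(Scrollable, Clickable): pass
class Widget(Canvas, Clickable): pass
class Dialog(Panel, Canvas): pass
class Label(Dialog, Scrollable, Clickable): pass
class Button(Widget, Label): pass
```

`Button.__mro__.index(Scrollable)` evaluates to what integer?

6

L[Button] = Button + merge(L[Widget], L[Label], [Widget Label])
  take Widget:  [Widget Canvas Scrollable Clickable object] + [Label Dialog Panel Canvas Scrollable Clickable object] + [Widget Label]
  take Label:  [Canvas Scrollable Clickable object] + [Label Dialog Panel Canvas Scrollable Clickable object] + [Label]
  take Dialog:  [Canvas Scrollable Clickable object] + [Dialog Panel Canvas Scrollable Clickable object]
  take Panel:  [Canvas Scrollable Clickable object] + [Panel Canvas Scrollable Clickable object]
  take Canvas:  [Canvas Scrollable Clickable object] + [Canvas Scrollable Clickable object]
  take Scrollable:  [Scrollable Clickable object] + [Scrollable Clickable object]
  take Clickable:  [Clickable object] + [Clickable object]
  take object:  [object] + [object]
MRO: Button Widget Label Dialog Panel Canvas Scrollable Clickable object
Scrollable sits at index 6.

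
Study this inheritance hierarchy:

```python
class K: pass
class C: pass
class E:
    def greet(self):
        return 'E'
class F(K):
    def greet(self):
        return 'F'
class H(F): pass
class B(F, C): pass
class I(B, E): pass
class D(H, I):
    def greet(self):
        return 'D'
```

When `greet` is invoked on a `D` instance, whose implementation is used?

L[D] = D + merge(L[H], L[I], [H I])
  take H:  [H F K object] + [I B F K C E object] + [H I]
  take I:  [F K object] + [I B F K C E object] + [I]
  take B:  [F K object] + [B F K C E object]
  take F:  [F K object] + [F K C E object]
  take K:  [K object] + [K C E object]
  take C:  [object] + [C E object]
  take E:  [object] + [E object]
  take object:  [object] + [object]
MRO: D H I B F K C E object
greet is defined in: D, E, F. First along the MRO is D.

D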